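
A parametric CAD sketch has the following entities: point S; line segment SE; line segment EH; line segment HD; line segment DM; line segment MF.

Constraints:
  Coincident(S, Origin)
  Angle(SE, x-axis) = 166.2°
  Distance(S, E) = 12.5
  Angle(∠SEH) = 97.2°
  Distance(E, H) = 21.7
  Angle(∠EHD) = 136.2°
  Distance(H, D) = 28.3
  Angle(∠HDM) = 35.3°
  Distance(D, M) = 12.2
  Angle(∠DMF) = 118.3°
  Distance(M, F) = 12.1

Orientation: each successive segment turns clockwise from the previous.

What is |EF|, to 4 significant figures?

26.74

S is at the origin; SE runs at 166.2° with length 12.5, so E = (-12.14, 2.982). ∠SEH = 97.2° gives EH at 83.40° from the x-axis; with |EH| = 21.7, H = (-9.645, 24.54). ∠EHD = 136.2° gives HD at 39.60° from the x-axis; with |HD| = 28.3, D = (12.16, 42.58). ∠HDM = 35.3° gives DM at -105.1° from the x-axis; with |DM| = 12.2, M = (8.982, 30.80). ∠DMF = 118.3° gives MF at -166.8° from the x-axis; with |MF| = 12.1, F = (-2.798, 28.04). Then |EF| = |F − E| = 26.74.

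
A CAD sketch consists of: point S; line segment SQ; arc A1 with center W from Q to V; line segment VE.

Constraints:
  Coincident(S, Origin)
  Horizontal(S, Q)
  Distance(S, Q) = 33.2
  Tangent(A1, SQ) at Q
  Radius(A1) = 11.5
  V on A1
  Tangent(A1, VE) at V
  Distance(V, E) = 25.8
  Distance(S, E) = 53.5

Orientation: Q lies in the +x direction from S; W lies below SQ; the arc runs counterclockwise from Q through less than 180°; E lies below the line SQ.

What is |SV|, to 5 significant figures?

28.875

S is at the origin; S and Q share the same y with |SQ| = 33.2 and Q on the +x side, so Q = (33.200, 0.0000). The tangent condition forces WQ to be normal to SQ, so W = Q + (0, -11.5) = (33.200, -11.500). Since WV ⟂ VE (tangency), |WE| = √(11.5² + 25.8²) = 28.247 regardless of where V sits on A1. So E lies on both circle(S, 53.5) and circle(W, 28.247); the below-SQ intersection is E = (35.961, -39.612). V is the foot of the tangent from E: V = (23.204, -17.186).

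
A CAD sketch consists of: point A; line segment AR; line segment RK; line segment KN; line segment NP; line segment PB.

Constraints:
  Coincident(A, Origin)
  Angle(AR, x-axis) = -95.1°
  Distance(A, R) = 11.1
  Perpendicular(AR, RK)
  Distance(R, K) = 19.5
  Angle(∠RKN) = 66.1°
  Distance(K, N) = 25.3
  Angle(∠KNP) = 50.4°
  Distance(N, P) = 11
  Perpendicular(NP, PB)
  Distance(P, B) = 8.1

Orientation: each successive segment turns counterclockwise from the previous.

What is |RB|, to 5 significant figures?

15.096

A is at the origin; AR runs at -95.1° with length 11.1, so R = (-0.98673, -11.056). AR ⟂ RK, so RK runs at -5.1000°; with |RK| = 19.5, K = (18.436, -12.789). ∠RKN = 66.1° gives KN at 108.80° from the x-axis; with |KN| = 25.3, N = (10.283, 11.161). ∠KNP = 50.4° gives NP at -121.60° from the x-axis; with |NP| = 11.0, P = (4.5189, 1.7917). The perpendicularity gives PB at right angles to NP, so PB runs at -31.600°; with |PB| = 8.1, B = (11.418, -2.4526). Then |RB| = |B − R| = 15.096.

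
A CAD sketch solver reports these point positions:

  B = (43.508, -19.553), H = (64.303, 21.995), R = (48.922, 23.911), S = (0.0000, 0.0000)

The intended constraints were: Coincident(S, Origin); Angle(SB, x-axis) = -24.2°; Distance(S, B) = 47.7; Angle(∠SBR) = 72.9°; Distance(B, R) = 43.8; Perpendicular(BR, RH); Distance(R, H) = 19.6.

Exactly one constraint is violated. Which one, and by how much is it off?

Distance(R, H) = 19.6 — off by 4.10.

S = (0.00, 0.00) ✓; SB at -24.20° ✓; |SB| = 47.70 ✓; ∠SBR = 72.90° ✓; |BR| = 43.80 ✓; ∠(BR, RH) = 90.00° ✓; |RH| = 15.50 ✗.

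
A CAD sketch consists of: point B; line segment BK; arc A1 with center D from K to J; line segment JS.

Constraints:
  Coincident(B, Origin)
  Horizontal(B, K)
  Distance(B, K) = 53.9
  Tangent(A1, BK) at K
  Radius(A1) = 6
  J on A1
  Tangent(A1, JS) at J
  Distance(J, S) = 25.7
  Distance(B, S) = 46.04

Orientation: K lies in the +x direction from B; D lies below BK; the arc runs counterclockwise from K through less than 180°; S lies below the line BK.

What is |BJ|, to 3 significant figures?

48.6

B is at the origin; B and K share the same y with |BK| = 53.9 and K on the +x side, so K = (53.9, 0.00). The tangent condition forces DK to be normal to BK, so D = K + (0, -6) = (53.9, -6.00). Since DJ ⟂ JS (tangency), |DS| = √(6.0² + 25.7²) = 26.4 regardless of where J sits on A1. So S lies on both circle(B, 46.04) and circle(D, 26.4); the below-BK intersection is S = (37.5, -26.7). J is the foot of the tangent from S: J = (48.5, -3.44).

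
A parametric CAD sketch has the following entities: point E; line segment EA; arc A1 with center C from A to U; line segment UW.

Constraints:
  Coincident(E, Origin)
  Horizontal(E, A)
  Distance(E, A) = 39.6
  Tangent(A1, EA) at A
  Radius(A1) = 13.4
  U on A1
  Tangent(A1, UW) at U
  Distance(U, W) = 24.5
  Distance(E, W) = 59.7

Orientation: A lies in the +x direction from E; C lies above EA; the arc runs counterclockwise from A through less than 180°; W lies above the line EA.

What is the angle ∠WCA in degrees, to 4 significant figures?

172.3°

Checks: |CU| = 13.40 ✓; ∠(CU, UW) = 90.00° ✓; |UW| = 24.50 ✓; |EW| = 59.70 ✓.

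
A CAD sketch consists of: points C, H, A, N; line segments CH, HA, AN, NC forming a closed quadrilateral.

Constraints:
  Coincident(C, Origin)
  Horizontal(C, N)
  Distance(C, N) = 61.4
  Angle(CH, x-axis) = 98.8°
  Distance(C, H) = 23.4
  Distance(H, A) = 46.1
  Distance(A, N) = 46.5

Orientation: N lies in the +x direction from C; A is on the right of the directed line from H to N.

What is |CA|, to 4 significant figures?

25.29

Checks: CH at 98.80° ✓; |HA| = 46.10 ✓; |AN| = 46.50 ✓.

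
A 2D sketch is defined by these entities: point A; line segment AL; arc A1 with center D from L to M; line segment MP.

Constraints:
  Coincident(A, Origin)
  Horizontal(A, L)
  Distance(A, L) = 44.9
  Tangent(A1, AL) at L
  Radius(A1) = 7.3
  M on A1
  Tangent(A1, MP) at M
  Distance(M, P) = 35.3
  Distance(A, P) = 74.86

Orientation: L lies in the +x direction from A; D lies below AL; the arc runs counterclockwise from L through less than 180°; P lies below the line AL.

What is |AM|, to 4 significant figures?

41.69

A is at the origin; AL is horizontal with |AL| = 44.9 and L on the +x side, so L = (44.90, 0.000). Since A1 is tangent to AL there, DL ⟂ AL, so D = L + (0, -7.3) = (44.90, -7.300). Since DM ⟂ MP (tangency), |DP| = √(7.3² + 35.3²) = 36.05 regardless of where M sits on A1. So P lies on both circle(A, 74.86) and circle(D, 36.05); the below-AL intersection is P = (64.92, -37.28). M is the foot of the tangent from P: M = (39.78, -12.50).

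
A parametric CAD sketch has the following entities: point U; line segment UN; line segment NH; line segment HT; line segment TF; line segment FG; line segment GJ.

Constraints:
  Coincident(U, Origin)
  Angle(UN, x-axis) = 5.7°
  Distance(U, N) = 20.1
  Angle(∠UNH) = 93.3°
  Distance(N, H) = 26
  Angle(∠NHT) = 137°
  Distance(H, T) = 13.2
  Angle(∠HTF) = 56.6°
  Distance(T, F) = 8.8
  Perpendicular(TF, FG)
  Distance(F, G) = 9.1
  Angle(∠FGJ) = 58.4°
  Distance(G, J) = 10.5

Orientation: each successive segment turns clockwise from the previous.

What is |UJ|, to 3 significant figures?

38.9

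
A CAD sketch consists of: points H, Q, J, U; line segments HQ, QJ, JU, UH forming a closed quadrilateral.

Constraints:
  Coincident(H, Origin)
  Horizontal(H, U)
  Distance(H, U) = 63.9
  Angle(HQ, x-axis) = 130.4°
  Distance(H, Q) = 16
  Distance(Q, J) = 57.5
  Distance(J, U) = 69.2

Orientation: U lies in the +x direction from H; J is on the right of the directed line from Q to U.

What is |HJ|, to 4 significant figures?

42.92

H is at the origin; H and U share the same y with |HU| = 63.9 and U in +x, so U = (63.9, 0). HQ runs at 130.4° with |HQ| = 16.0, so Q = (-10.37, 12.18). J is determined by |QJ| = 57.5 and |JU| = 69.2 together: it lies at the intersection of circle(Q, 57.5) and circle(U, 69.2). With |QU| = 75.26, the foot of the radical line on QU is 27.78 from Q and the perpendicular offset is √(57.5² − 27.78²) = 50.34. Taking the right-of-QU solution: J = (8.897, -41.99).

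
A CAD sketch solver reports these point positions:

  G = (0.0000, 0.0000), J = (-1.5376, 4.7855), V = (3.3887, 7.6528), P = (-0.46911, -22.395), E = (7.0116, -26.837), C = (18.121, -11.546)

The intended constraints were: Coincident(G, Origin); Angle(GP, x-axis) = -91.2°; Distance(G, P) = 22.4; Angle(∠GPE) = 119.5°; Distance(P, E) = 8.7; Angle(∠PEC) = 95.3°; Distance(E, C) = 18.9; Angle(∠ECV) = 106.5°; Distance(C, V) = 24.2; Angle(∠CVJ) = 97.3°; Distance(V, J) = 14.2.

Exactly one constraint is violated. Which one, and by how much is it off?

Distance(V, J) = 14.2 — off by 8.50.

G = (0.00, 0.00) ✓; GP at -91.20° ✓; |GP| = 22.40 ✓; ∠GPE = 119.5° ✓; |PE| = 8.700 ✓; ∠PEC = 95.30° ✓; |EC| = 18.90 ✓; ∠ECV = 106.5° ✓; |CV| = 24.20 ✓; ∠CVJ = 97.30° ✓; |VJ| = 5.700 ✗.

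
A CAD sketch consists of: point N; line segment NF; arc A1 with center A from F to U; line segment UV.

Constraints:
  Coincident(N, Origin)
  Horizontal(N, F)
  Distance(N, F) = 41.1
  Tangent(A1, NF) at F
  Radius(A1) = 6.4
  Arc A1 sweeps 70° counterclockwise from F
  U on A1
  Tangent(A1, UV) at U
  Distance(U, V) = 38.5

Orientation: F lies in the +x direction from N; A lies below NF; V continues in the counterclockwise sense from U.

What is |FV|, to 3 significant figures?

44.7

On A1, F sits at bearing 90° from A; a 70° counterclockwise sweep puts U at bearing 160°, so U = A + 6.4·(cos 160°, sin 160°) = (35.1, -4.21). A1 meets UV tangentially, so AU is at right angles to UV, so UV runs along (−sin 160°, cos 160°); with |UV| = 38.5, V = (21.9, -40.4). Then |FV| = |V − F| = 44.7.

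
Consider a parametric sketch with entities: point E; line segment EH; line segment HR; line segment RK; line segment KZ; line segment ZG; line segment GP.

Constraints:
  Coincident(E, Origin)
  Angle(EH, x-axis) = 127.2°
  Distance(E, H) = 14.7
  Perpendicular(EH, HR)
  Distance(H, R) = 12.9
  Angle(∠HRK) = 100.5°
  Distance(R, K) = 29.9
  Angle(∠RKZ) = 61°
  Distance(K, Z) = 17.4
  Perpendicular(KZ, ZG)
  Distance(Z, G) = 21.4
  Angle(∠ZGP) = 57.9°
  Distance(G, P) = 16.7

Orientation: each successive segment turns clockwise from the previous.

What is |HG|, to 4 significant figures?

9.352

∠RKZ = 61.0° gives KZ at -161.3° from the x-axis; with |KZ| = 17.4, Z = (7.021, -6.193). KZ is perpendicular to ZG, so ZG runs at 108.7°; with |ZG| = 21.4, G = (0.1600, 14.08). Then |HG| = |G − H| = 9.352.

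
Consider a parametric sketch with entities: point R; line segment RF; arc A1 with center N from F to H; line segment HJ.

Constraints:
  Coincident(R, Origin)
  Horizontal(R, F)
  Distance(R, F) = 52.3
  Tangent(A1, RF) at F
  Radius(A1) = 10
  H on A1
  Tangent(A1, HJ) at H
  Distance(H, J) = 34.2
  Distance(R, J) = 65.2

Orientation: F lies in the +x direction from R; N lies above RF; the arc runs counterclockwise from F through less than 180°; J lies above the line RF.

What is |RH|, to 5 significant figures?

62.994

R is at the origin; RF is horizontal with |RF| = 52.3 and F on the +x side, so F = (52.300, 0.0000). A1 meets RF tangentially, so NF is at right angles to RF, so N = F + (0, 10) = (52.300, 10.000). Since NH ⟂ HJ (tangency), |NJ| = √(10.0² + 34.2²) = 35.632 regardless of where H sits on A1. So J lies on both circle(R, 65.2) and circle(N, 35.632); the above-RF intersection is J = (46.961, 45.230). H is the foot of the tangent from J: H = (61.369, 14.213).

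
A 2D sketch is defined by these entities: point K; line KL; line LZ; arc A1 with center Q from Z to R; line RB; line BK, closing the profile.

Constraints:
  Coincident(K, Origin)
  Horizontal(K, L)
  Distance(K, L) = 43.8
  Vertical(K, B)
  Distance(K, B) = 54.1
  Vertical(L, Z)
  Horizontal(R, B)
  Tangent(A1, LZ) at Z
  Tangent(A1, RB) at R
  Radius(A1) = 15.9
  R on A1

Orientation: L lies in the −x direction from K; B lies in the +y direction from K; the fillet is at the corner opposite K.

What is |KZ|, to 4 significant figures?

58.12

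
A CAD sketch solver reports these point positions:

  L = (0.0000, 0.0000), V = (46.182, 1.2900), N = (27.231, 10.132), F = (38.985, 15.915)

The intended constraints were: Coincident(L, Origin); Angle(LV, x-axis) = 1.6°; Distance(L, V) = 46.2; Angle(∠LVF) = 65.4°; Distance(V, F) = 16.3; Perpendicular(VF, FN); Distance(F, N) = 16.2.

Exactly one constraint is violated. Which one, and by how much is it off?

Distance(F, N) = 16.2 — off by 3.10.

L = (0.00, 0.00) ✓; LV at 1.600° ✓; |LV| = 46.20 ✓; ∠LVF = 65.40° ✓; |VF| = 16.30 ✓; ∠(VF, FN) = 90.00° ✓; |FN| = 13.10 ✗.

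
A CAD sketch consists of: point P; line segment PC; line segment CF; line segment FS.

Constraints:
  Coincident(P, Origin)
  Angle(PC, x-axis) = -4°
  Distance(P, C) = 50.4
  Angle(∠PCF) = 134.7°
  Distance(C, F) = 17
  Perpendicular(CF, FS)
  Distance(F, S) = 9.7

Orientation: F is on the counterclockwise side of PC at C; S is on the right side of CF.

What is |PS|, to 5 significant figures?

69.452

P is at the origin; PC runs at -4.0° with length 50.4, so C = 50.4·(cos -4.0°, sin -4.0°) = (50.277, -3.5157). ∠PCF = 134.7°, so CF runs at -4.0° + (180° − 134.7°) = 41.300° from the x-axis; with |CF| = 17.0, F = C + 17.0·(cos 41.300°, sin 41.300°) = (63.049, 7.7043). CF ⟂ FS; with |FS| = 9.7 on the right of CF, S = F + 9.7·(0.66000, -0.75126) = (69.451, 0.41704). Then |PS| = |S − P| = 69.452.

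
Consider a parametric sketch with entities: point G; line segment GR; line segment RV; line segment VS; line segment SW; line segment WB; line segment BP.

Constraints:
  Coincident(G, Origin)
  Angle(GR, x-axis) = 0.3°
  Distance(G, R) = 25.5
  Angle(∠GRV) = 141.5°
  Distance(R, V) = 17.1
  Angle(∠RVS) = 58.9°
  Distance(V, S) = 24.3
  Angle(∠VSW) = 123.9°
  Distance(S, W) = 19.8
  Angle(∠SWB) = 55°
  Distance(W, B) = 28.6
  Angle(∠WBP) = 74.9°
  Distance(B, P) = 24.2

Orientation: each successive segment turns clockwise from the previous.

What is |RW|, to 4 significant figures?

26.57

∠RVS = 58.9° gives VS at -159.3° from the x-axis; with |VS| = 24.3, S = (16.21, -19.03). ∠VSW = 123.9° gives SW at 144.6° from the x-axis; with |SW| = 19.8, W = (0.06698, -7.561). Then |RW| = |W − R| = 26.57.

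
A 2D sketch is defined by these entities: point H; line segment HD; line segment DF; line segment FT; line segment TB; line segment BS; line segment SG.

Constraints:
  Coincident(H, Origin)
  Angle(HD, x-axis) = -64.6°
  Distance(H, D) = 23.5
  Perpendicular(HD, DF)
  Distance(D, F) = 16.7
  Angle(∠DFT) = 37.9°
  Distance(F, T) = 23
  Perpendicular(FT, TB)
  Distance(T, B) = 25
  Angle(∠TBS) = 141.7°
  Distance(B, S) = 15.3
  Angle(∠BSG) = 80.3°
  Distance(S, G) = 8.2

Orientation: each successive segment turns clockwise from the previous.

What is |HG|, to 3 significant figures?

43.8

∠TBS = 141.7° gives BS at -65.0° from the x-axis; with |BS| = 15.3, S = (34.1, -32.9). ∠BSG = 80.3° gives SG at -165° from the x-axis; with |SG| = 8.2, G = (26.2, -35.1). Then |HG| = |G − H| = 43.8.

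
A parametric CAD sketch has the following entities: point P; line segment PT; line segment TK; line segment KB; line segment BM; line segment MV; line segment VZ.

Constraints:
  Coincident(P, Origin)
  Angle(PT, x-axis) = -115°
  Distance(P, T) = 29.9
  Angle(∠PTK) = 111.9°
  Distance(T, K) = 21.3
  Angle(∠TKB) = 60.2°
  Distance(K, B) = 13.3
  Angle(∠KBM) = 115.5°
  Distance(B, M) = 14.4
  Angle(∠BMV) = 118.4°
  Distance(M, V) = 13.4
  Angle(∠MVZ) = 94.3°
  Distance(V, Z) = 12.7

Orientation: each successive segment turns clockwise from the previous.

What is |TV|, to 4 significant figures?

5.437

P is at the origin; PT runs at -115.0° with length 29.9, so T = (-12.64, -27.10). ∠PTK = 111.9° gives TK at 176.9° from the x-axis; with |TK| = 21.3, K = (-33.91, -25.95). ∠TKB = 60.2° gives KB at 57.10° from the x-axis; with |KB| = 13.3, B = (-26.68, -14.78). ∠KBM = 115.5° gives BM at -7.400° from the x-axis; with |BM| = 14.4, M = (-12.40, -16.63). ∠BMV = 118.4° gives MV at -69.00° from the x-axis; with |MV| = 13.4, V = (-7.599, -29.14). Then |TV| = |V − T| = 5.437.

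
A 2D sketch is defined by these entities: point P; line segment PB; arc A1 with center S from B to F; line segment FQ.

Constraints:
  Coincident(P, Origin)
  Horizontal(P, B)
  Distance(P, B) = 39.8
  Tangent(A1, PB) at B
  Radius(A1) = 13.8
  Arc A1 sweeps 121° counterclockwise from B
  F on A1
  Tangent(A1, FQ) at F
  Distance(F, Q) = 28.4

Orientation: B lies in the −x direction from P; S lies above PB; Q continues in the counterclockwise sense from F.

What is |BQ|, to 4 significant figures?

45.34

On A1, B sits at bearing -90° from S; a 121° counterclockwise sweep puts F at bearing 31°, so F = S + 13.8·(cos 31°, sin 31°) = (-27.97, 20.91). Since A1 is tangent to FQ there, SF ⟂ FQ, so FQ runs along (−sin 31°, cos 31°); with |FQ| = 28.4, Q = (-42.60, 45.25). Then |BQ| = |Q − B| = 45.34.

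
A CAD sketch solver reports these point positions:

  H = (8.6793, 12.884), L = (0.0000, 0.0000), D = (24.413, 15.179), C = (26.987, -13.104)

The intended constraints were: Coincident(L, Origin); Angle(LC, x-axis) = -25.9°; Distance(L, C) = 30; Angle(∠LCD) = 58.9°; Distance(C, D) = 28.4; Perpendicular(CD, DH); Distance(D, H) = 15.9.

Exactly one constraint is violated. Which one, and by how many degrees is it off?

Perpendicular(CD, DH) — off by 3.10°.

L = (0.00, 0.00) ✓; LC at -25.90° ✓; |LC| = 30.00 ✓; ∠LCD = 58.90° ✓; |CD| = 28.40 ✓; ∠(CD, DH) = 93.10° ✗; |DH| = 15.90 ✓.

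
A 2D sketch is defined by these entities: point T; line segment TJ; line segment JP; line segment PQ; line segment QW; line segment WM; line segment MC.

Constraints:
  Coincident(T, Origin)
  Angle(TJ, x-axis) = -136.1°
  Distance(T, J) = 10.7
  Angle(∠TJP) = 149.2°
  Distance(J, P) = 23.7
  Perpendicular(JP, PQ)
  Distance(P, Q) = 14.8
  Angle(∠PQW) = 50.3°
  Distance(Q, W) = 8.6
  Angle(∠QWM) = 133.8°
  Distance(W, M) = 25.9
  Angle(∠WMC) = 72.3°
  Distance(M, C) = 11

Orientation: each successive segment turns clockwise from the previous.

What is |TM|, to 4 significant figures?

32.87

∠PQW = 50.3° gives QW at -26.60° from the x-axis; with |QW| = 8.6, W = (-26.46, -2.227). ∠QWM = 133.8° gives WM at -72.80° from the x-axis; with |WM| = 25.9, M = (-18.80, -26.97). Then |TM| = |M − T| = 32.87.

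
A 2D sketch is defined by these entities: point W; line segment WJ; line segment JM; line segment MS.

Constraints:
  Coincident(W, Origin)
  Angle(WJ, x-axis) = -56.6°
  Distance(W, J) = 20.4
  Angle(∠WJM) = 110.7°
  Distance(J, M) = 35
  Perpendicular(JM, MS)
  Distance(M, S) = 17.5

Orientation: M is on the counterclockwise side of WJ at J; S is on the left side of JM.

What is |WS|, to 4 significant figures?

42.24

W is at the origin; WJ runs at -56.6° with length 20.4, so J = 20.4·(cos -56.6°, sin -56.6°) = (11.23, -17.03). ∠WJM = 110.7°, so JM runs at -56.6° + (180° − 110.7°) = 12.70° from the x-axis; with |JM| = 35.0, M = J + 35.0·(cos 12.70°, sin 12.70°) = (45.37, -9.336). JM is perpendicular to MS; with |MS| = 17.5 on the left of JM, S = M + 17.5·(-0.2198, 0.9755) = (41.53, 7.736). Then |WS| = |S − W| = 42.24.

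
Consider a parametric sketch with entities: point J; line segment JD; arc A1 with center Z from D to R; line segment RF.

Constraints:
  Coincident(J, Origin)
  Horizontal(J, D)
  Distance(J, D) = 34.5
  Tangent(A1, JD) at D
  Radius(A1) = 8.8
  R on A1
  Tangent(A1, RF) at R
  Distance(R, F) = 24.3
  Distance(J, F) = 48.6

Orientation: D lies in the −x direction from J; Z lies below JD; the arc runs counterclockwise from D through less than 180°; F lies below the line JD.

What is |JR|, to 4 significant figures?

44.36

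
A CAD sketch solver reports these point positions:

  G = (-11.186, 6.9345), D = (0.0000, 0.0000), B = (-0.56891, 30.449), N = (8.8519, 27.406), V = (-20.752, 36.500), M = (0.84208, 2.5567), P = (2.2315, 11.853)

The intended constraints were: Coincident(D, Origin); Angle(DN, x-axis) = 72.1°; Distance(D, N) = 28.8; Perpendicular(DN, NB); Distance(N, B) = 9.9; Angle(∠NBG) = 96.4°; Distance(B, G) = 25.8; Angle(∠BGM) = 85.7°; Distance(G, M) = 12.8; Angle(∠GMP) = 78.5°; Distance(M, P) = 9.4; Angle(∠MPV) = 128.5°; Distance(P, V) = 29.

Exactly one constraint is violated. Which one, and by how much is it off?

Distance(P, V) = 29 — off by 4.70.

D = (0.00, 0.00) ✓; DN at 72.10° ✓; |DN| = 28.80 ✓; ∠(DN, NB) = 90.00° ✓; |NB| = 9.900 ✓; ∠NBG = 96.40° ✓; |BG| = 25.80 ✓; ∠BGM = 85.70° ✓; |GM| = 12.80 ✓; ∠GMP = 78.50° ✓; |MP| = 9.400 ✓; ∠MPV = 128.5° ✓; |PV| = 33.70 ✗.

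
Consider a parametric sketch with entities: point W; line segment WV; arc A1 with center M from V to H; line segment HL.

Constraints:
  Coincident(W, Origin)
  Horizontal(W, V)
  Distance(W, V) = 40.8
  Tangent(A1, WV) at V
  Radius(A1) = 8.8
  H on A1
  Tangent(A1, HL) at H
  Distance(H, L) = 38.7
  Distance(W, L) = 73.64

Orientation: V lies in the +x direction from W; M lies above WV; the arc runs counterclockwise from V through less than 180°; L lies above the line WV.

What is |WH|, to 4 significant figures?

49.76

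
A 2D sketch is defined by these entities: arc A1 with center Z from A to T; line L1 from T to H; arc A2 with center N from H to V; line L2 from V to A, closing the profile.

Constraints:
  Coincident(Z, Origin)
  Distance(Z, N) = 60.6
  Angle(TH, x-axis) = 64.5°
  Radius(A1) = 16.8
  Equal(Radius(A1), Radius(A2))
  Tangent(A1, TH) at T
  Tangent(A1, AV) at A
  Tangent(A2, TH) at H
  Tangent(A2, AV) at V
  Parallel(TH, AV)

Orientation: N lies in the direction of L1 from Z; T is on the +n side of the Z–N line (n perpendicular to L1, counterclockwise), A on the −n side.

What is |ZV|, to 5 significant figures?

62.886

The slot axis is L1's direction at 64.5°, so u = (cos 64.5°, sin 64.5°) = (0.43051, 0.90259) and n = (−sin 64.5°, cos 64.5°) = (-0.90259, 0.43051). Z is at the origin and N lies 60.6 along u from Z, so N = 60.6·u = (26.089, 54.697). Tangency of A1 to both parallel lines with radius 16.8 puts T and A at Z ± 16.8·n: T = (-15.163, 7.2326), A = (15.163, -7.2326). Equal radii place H and V the same way about N: H = N + 16.8·n = (10.926, 61.929), V = N − 16.8·n = (41.252, 47.464). Then |ZV| = |V − Z| = 62.886.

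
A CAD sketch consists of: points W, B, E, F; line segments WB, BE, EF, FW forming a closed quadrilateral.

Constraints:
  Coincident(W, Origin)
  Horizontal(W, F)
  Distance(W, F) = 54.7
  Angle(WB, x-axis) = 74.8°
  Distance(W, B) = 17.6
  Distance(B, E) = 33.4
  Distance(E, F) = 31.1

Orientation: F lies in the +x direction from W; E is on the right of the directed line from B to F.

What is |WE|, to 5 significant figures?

26.776

Checks: |BE| = 33.40 ✓; |EF| = 31.10 ✓.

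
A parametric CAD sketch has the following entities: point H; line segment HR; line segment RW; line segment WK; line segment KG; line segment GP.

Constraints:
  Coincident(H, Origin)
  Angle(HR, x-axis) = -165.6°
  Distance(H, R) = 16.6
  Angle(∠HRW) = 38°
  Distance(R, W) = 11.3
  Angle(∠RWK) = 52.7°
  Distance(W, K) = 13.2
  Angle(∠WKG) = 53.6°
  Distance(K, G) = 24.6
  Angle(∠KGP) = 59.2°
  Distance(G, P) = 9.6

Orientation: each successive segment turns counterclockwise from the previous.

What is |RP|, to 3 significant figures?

12.1

H is at the origin; HR runs at -165.6° with length 16.6, so R = (-16.1, -4.13). ∠HRW = 38.0° gives RW at -23.6° from the x-axis; with |RW| = 11.3, W = (-5.72, -8.65). ∠RWK = 52.7° gives WK at 104° from the x-axis; with |WK| = 13.2, K = (-8.85, 4.17). ∠WKG = 53.6° gives KG at -130° from the x-axis; with |KG| = 24.6, G = (-24.6, -14.7). ∠KGP = 59.2° gives GP at -9.10° from the x-axis; with |GP| = 9.6, P = (-15.2, -16.2). Then |RP| = |P − R| = 12.1.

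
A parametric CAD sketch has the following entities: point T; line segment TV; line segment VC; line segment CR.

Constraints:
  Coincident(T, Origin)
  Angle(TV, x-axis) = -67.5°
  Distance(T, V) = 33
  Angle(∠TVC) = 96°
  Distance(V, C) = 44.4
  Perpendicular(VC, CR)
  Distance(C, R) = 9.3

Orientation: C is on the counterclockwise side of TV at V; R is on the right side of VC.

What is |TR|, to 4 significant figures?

63.75

T is at the origin; TV runs at -67.5° with length 33.0, so V = 33.0·(cos -67.5°, sin -67.5°) = (12.63, -30.49). ∠TVC = 96.0°, so VC runs at -67.5° + (180° − 96.0°) = 16.50° from the x-axis; with |VC| = 44.4, C = V + 44.4·(cos 16.50°, sin 16.50°) = (55.20, -17.88). VC ⟂ CR; with |CR| = 9.3 on the right of VC, R = C + 9.3·(0.2840, -0.9588) = (57.84, -26.79). Then |TR| = |R − T| = 63.75.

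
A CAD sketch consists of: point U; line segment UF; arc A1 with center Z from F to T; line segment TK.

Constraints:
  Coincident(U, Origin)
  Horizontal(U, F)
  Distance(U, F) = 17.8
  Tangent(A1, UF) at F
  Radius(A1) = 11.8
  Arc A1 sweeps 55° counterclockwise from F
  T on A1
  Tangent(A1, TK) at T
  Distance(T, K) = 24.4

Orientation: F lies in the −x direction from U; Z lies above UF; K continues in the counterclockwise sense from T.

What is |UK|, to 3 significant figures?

25.7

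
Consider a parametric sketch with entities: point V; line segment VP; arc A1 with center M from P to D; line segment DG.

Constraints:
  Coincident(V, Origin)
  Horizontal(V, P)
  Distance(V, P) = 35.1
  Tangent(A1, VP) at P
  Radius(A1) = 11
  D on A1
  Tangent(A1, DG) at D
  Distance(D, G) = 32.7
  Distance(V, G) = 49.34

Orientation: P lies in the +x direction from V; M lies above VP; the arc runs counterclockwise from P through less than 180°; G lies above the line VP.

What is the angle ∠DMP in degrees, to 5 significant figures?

128.45°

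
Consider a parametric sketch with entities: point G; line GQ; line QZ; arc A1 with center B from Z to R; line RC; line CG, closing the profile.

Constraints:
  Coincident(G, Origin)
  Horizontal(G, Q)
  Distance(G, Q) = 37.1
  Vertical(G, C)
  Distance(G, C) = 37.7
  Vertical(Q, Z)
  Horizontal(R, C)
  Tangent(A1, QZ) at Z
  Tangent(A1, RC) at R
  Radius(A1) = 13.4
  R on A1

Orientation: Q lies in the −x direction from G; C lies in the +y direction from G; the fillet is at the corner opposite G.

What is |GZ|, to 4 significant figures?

44.35

The virtual corner opposite G is at (-37.10, 37.70). The tangent condition forces BZ to be normal to QZ and tangency of A1 to RC means the radius BR is perpendicular to RC, with radius 13.4, so the center B sits 13.4 in from both sides at B = (-23.70, 24.30). That places the tangent points at Z = (-37.10, 24.30) on QZ and R = (-23.70, 37.70) on RC. Then |GZ| = |Z − G| = 44.35.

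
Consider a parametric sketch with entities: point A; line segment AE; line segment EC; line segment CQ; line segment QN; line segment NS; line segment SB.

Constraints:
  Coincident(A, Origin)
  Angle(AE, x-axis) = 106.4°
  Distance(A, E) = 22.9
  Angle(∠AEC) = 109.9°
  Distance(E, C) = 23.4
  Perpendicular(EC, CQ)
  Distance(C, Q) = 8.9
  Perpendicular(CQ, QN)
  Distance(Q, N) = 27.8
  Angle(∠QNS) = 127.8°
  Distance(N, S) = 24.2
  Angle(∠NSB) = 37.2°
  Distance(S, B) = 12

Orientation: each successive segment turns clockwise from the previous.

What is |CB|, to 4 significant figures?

31.85

A is at the origin; AE runs at 106.4° with length 22.9, so E = (-6.466, 21.97). ∠AEC = 109.9° gives EC at 36.30° from the x-axis; with |EC| = 23.4, C = (12.39, 35.82). EC is perpendicular to CQ, so CQ runs at -53.70°; with |CQ| = 8.9, Q = (17.66, 28.65). CQ ⟂ QN, so QN runs at -143.7°; with |QN| = 27.8, N = (-4.743, 12.19). ∠QNS = 127.8° gives NS at 164.1° from the x-axis; with |NS| = 24.2, S = (-28.02, 18.82). ∠NSB = 37.2° gives SB at 21.30° from the x-axis; with |SB| = 12.0, B = (-16.84, 23.18). Then |CB| = |B − C| = 31.85.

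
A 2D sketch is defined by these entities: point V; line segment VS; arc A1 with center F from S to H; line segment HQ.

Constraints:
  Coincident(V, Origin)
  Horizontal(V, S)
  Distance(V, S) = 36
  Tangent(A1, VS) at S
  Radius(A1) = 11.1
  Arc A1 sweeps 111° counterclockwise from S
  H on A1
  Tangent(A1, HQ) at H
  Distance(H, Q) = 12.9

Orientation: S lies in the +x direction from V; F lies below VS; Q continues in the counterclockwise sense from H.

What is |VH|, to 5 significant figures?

29.742

V is at the origin; VS is horizontal with |VS| = 36.0 and S on the +x side, so S = (36.000, 0.0000). Since A1 is tangent to VS there, FS ⟂ VS, so F = S + (0, -11.1) = (36.000, -11.100). On A1, S sits at bearing 90° from F; a 111° counterclockwise sweep puts H at bearing 201°, so H = F + 11.1·(cos 201°, sin 201°) = (25.637, -15.078). Then |VH| = |H − V| = 29.742.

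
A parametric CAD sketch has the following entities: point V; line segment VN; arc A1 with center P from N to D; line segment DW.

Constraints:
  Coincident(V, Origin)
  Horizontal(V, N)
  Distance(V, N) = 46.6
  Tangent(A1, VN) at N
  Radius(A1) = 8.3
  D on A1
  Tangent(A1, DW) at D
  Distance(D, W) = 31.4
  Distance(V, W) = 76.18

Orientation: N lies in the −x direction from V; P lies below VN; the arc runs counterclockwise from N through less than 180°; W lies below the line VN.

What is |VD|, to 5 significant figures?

53.968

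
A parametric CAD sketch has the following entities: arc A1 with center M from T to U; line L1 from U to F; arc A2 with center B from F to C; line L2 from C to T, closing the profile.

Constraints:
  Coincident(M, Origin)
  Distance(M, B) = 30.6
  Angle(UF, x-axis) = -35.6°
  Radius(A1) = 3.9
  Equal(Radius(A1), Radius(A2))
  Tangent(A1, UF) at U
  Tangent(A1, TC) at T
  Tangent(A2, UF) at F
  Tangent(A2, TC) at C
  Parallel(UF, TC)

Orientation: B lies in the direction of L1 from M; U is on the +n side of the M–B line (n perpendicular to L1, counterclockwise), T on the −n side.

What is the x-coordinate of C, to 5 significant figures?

22.611

The slot axis is L1's direction at -35.6°, so u = (cos -35.6°, sin -35.6°) = (0.81310, -0.58212) and n = (−sin -35.6°, cos -35.6°) = (0.58212, 0.81310). M is at the origin and B lies 30.6 along u from M, so B = 30.6·u = (24.881, -17.813). Tangency of A1 to both parallel lines with radius 3.9 puts U and T at M ± 3.9·n: U = (2.2703, 3.1711), T = (-2.2703, -3.1711). Equal radii place F and C the same way about B: F = B + 3.9·n = (27.151, -14.642), C = B − 3.9·n = (22.611, -20.984). So C.x = 22.611.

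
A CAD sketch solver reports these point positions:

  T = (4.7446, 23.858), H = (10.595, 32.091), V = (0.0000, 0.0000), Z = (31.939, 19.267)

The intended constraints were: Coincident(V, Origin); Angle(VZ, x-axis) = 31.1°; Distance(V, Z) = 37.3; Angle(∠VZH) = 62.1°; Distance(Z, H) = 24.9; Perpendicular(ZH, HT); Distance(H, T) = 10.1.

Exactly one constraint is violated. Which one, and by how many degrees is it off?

Perpendicular(ZH, HT) — off by 4.40°.

V = (0.00, 0.00) ✓; VZ at 31.10° ✓; |VZ| = 37.30 ✓; ∠VZH = 62.10° ✓; |ZH| = 24.90 ✓; ∠(ZH, HT) = 85.60° ✗; |HT| = 10.10 ✓.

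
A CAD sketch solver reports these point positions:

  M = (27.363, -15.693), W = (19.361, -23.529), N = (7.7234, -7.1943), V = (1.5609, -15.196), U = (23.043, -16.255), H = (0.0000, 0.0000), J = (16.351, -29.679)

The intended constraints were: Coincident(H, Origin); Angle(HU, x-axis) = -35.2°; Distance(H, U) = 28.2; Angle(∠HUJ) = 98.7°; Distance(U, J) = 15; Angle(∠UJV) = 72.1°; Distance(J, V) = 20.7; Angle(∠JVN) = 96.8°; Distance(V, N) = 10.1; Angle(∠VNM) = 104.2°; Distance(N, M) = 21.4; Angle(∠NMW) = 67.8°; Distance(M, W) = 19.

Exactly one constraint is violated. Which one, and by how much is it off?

Distance(M, W) = 19 — off by 7.80.

H = (0.00, 0.00) ✓; HU at -35.20° ✓; |HU| = 28.20 ✓; ∠HUJ = 98.70° ✓; |UJ| = 15.00 ✓; ∠UJV = 72.10° ✓; |JV| = 20.70 ✓; ∠JVN = 96.80° ✓; |VN| = 10.10 ✓; ∠VNM = 104.2° ✓; |NM| = 21.40 ✓; ∠NMW = 67.80° ✓; |MW| = 11.20 ✗.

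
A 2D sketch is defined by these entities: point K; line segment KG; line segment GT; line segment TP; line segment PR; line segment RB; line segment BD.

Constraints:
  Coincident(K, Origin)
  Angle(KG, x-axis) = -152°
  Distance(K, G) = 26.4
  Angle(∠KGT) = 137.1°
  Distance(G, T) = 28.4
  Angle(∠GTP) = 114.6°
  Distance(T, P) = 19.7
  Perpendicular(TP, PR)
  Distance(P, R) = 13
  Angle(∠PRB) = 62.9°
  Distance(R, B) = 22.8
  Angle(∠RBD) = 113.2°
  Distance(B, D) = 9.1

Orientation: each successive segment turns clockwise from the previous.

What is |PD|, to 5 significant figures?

20.713

K is at the origin; KG runs at -152.0° with length 26.4, so G = (-23.310, -12.394). ∠KGT = 137.1° gives GT at 165.10° from the x-axis; with |GT| = 28.4, T = (-50.755, -5.0915). ∠GTP = 114.6° gives TP at 99.700° from the x-axis; with |TP| = 19.7, P = (-54.074, 14.327). TP ⟂ PR, so PR runs at 9.7000°; with |PR| = 13.0, R = (-41.260, 16.517). ∠PRB = 62.9° gives RB at -107.40° from the x-axis; with |RB| = 22.8, B = (-48.078, -5.2394). ∠RBD = 113.2° gives BD at -174.20° from the x-axis; with |BD| = 9.1, D = (-57.132, -6.1590). Then |PD| = |D − P| = 20.713.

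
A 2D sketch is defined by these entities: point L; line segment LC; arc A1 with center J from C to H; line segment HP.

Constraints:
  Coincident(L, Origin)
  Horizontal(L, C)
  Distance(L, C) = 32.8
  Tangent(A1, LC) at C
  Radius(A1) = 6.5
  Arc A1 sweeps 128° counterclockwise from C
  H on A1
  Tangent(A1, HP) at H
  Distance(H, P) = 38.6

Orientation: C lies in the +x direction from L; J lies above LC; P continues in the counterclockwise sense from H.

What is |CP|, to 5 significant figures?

44.966

L is at the origin; LC is horizontal with |LC| = 32.8 and C on the +x side, so C = (32.800, 0.0000). The tangent condition forces JC to be normal to LC, so J = C + (0, 6.5) = (32.800, 6.5000). On A1, C sits at bearing -90° from J; a 128° counterclockwise sweep puts H at bearing 38°, so H = J + 6.5·(cos 38°, sin 38°) = (37.922, 10.502). The tangent condition forces JH to be normal to HP, so HP runs along (−sin 38°, cos 38°); with |HP| = 38.6, P = (14.158, 40.919). Then |CP| = |P − C| = 44.966.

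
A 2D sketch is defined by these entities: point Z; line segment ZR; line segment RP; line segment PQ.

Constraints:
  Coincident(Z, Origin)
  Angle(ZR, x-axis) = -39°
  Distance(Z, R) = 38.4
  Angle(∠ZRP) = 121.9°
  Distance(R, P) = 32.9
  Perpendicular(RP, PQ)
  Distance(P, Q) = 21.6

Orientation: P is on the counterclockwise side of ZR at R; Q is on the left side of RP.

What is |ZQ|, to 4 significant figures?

54.32

Z is at the origin; ZR runs at -39.0° with length 38.4, so R = 38.4·(cos -39.0°, sin -39.0°) = (29.84, -24.17). ∠ZRP = 121.9°, so RP runs at -39.0° + (180° − 121.9°) = 19.10° from the x-axis; with |RP| = 32.9, P = R + 32.9·(cos 19.10°, sin 19.10°) = (60.93, -13.40). RP is perpendicular to PQ; with |PQ| = 21.6 on the left of RP, Q = P + 21.6·(-0.3272, 0.9449) = (53.86, 7.010). Then |ZQ| = |Q − Z| = 54.32.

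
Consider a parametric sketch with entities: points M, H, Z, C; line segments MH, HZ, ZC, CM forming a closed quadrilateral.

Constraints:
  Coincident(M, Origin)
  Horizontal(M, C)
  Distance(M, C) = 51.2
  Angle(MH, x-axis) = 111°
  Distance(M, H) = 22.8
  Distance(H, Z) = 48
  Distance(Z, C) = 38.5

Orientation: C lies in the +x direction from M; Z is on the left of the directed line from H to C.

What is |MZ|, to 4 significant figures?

51.99

M is at the origin; M and C share the same y with |MC| = 51.2 and C in +x, so C = (51.2, 0). MH runs at 111.0° with |MH| = 22.8, so H = (-8.171, 21.29). Z is determined by |HZ| = 48.0 and |ZC| = 38.5 together: it lies at the intersection of circle(H, 48.0) and circle(C, 38.5). With |HC| = 63.07, the foot of the radical line on HC is 38.05 from H and the perpendicular offset is √(48.0² − 38.05²) = 29.26. Taking the left-of-HC solution: Z = (37.52, 35.99).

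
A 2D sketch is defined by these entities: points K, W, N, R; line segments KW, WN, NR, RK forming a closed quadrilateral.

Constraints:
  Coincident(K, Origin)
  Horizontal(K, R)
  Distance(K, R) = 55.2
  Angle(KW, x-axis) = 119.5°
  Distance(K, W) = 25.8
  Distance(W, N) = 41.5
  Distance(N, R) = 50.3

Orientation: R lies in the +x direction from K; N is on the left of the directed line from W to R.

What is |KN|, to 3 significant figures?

47.2

Checks: |WN| = 41.50 ✓; |NR| = 50.30 ✓.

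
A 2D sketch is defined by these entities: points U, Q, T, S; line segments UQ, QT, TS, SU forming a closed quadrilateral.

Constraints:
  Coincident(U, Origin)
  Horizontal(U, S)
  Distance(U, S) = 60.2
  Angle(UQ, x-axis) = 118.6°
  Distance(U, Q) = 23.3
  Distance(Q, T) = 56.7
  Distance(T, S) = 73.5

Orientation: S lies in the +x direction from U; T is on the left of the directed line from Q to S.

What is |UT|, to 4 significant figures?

68.95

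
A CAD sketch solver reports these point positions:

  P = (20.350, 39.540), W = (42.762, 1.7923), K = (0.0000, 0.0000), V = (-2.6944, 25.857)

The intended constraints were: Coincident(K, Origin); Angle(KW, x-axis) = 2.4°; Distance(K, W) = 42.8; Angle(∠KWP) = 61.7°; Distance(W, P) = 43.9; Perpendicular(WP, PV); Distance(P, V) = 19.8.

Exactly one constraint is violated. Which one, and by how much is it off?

Distance(P, V) = 19.8 — off by 7.00.

K = (0.00, 0.00) ✓; KW at 2.400° ✓; |KW| = 42.80 ✓; ∠KWP = 61.70° ✓; |WP| = 43.90 ✓; ∠(WP, PV) = 90.00° ✓; |PV| = 26.80 ✗.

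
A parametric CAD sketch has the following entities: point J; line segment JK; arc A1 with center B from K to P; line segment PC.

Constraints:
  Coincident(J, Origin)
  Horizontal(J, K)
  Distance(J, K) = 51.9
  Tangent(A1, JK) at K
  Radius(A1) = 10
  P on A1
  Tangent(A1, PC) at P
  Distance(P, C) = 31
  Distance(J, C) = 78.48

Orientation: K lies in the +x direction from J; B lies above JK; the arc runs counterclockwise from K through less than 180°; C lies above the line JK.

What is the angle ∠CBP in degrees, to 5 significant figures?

72.121°

J is at the origin; JK is horizontal with |JK| = 51.9 and K on the +x side, so K = (51.900, 0.0000). Tangency of A1 to JK means the radius BK is perpendicular to JK, so B = K + (0, 10) = (51.900, 10.000). Since BP ⟂ PC (tangency), |BC| = √(10.0² + 31.0²) = 32.573 regardless of where P sits on A1. So C lies on both circle(J, 78.48) and circle(B, 32.573); the above-JK intersection is C = (68.728, 37.890). P is the foot of the tangent from C: P = (61.635, 7.7120).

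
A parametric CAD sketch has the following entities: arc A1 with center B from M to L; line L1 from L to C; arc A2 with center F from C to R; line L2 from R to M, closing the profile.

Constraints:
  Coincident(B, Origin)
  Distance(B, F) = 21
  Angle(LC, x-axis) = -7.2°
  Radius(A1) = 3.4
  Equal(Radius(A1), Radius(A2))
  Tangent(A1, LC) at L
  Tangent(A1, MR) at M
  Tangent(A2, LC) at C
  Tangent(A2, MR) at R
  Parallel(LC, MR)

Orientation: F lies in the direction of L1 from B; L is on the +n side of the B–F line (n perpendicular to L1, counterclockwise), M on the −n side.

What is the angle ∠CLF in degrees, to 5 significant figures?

9.1967°

The slot axis is L1's direction at -7.2°, so u = (cos -7.2°, sin -7.2°) = (0.99211, -0.12533) and n = (−sin -7.2°, cos -7.2°) = (0.12533, 0.99211). B is at the origin and F lies 21.0 along u from B, so F = 21.0·u = (20.834, -2.6320). Tangency of A1 to both parallel lines with radius 3.4 puts L and M at B ± 3.4·n: L = (0.42613, 3.3732), M = (-0.42613, -3.3732). Equal radii place C and R the same way about F: C = F + 3.4·n = (21.261, 0.74119), R = F − 3.4·n = (20.408, -6.0052). Then cos ∠CLF = LC·LF / (|LC||LF|), giving 9.1967°.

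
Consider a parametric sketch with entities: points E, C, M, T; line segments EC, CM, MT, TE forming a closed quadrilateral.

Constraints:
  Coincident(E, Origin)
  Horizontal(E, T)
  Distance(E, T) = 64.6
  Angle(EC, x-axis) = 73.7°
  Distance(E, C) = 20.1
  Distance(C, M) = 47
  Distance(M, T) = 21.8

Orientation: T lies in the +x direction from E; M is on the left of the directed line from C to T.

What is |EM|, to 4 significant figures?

55.69

E is at the origin; ET is horizontal with |ET| = 64.6 and T in +x, so T = (64.6, 0). EC runs at 73.7° with |EC| = 20.1, so C = (5.641, 19.29). M is determined by |CM| = 47.0 and |MT| = 21.8 together: it lies at the intersection of circle(C, 47.0) and circle(T, 21.8). With |CT| = 62.03, the foot of the radical line on CT is 44.99 from C and the perpendicular offset is √(47.0² − 44.99²) = 13.59. Taking the left-of-CT solution: M = (52.63, 18.22).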